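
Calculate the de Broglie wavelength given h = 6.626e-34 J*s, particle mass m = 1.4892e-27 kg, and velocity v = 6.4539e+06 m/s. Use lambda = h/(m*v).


lambda = h / (m * v)
= 6.626e-34 / (1.4892e-27 * 6.4539e+06)
= 6.626e-34 / 9.6111e-21
= 6.8941e-14 m

6.8941e-14


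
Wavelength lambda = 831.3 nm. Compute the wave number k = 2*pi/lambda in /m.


k = 2 * pi / lambda
= 6.2832 / (831.3e-9)
= 6.2832 / 8.3130e-07
= 7.5583e+06 /m

7.5583e+06


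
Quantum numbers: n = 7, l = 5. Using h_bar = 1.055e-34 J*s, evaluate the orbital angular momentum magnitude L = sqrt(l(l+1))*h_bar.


L = sqrt(l*(l+1)) * h_bar
= sqrt(5 * 6) * 1.055e-34
= sqrt(30) * 1.055e-34
= 5.4772 * 1.055e-34
= 5.7785e-34 J*s

5.7785e-34


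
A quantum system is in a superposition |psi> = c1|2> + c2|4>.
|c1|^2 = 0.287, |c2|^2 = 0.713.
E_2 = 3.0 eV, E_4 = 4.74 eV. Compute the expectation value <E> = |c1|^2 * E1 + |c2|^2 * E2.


<E> = |c1|^2 * E1 + |c2|^2 * E2
= 0.287 * 3.0 + 0.713 * 4.74
= 0.861 + 3.3796
= 4.2406 eV

4.2406


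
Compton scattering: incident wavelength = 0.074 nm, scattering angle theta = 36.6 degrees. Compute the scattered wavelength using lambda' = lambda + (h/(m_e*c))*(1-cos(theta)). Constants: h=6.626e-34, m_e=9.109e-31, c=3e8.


Compton wavelength: h/(m_e*c) = 2.4247e-12 m
d_lambda = 2.4247e-12 * (1 - cos(36.6 deg))
= 2.4247e-12 * 0.197183
= 4.7811e-13 m = 0.000478 nm
lambda' = 0.074 + 0.000478
= 0.074478 nm

0.074478


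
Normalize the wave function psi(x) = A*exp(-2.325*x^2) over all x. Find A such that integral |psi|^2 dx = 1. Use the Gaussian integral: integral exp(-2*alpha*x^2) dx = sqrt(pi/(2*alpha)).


integral |psi|^2 dx = A^2 * sqrt(pi/(2*alpha)) = 1
A^2 = sqrt(2*alpha/pi)
= sqrt(2 * 2.325 / pi)
= 1.21661
A = sqrt(1.21661)
= 1.103

1.103


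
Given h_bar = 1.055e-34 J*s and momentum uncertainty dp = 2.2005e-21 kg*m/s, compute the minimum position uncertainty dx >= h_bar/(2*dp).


dx = h_bar / (2 * dp)
= 1.055e-34 / (2 * 2.2005e-21)
= 1.055e-34 / 4.4010e-21
= 2.3972e-14 m

2.3972e-14


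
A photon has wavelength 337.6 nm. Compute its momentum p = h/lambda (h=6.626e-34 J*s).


p = h / lambda
= 6.626e-34 / (337.6e-9)
= 6.626e-34 / 3.3760e-07
= 1.9627e-27 kg*m/s

1.9627e-27


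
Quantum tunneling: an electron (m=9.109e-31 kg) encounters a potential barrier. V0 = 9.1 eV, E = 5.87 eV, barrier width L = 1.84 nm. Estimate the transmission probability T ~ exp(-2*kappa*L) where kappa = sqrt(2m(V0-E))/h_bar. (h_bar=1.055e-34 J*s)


V0 - E = 3.23 eV = 5.1745e-19 J
kappa = sqrt(2 * m * (V0-E)) / h_bar
= sqrt(2 * 9.109e-31 * 5.1745e-19) / 1.055e-34
= 9.2030e+09 /m
2*kappa*L = 2 * 9.2030e+09 * 1.84e-9
= 33.8671
T = exp(-33.8671) = 1.957483e-15

1.957483e-15


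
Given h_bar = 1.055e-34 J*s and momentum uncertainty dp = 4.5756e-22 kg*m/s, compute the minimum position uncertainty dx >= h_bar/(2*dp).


dx = h_bar / (2 * dp)
= 1.055e-34 / (2 * 4.5756e-22)
= 1.055e-34 / 9.1512e-22
= 1.1529e-13 m

1.1529e-13


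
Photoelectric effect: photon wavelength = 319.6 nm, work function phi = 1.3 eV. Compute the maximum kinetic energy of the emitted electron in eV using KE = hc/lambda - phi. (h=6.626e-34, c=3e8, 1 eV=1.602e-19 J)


E_photon = hc / lambda
= (6.626e-34)(3e8) / (319.6e-9)
= 6.2196e-19 J
= 3.8824 eV
KE = E_photon - phi
= 3.8824 - 1.3
= 2.5824 eV

2.5824


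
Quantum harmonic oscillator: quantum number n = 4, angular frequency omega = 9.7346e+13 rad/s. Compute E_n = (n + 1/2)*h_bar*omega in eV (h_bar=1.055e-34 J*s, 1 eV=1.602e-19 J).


E = (n + 1/2) * h_bar * omega
= (4 + 0.5) * 1.055e-34 * 9.7346e+13
= 4.5 * 1.0270e-20
= 4.6215e-20 J
= 0.2885 eV

0.2885


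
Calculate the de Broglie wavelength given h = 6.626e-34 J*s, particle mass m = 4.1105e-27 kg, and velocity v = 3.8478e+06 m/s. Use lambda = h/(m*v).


lambda = h / (m * v)
= 6.626e-34 / (4.1105e-27 * 3.8478e+06)
= 6.626e-34 / 1.5816e-20
= 4.1893e-14 m

4.1893e-14


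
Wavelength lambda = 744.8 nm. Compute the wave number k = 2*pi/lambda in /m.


k = 2 * pi / lambda
= 6.2832 / (744.8e-9)
= 6.2832 / 7.4480e-07
= 8.4361e+06 /m

8.4361e+06


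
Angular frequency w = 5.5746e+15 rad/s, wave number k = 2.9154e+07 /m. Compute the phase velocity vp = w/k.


vp = w / k
= 5.5746e+15 / 2.9154e+07
= 1.9121e+08 m/s

1.9121e+08


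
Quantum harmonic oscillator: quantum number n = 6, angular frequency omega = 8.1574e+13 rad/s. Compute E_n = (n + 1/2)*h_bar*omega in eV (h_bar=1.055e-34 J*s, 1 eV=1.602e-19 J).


E = (n + 1/2) * h_bar * omega
= (6 + 0.5) * 1.055e-34 * 8.1574e+13
= 6.5 * 8.6061e-21
= 5.5939e-20 J
= 0.3492 eV

0.3492


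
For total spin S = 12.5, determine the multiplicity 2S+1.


Spin multiplicity = 2S + 1
= 2 * 12.5 + 1
= 25.0 + 1
= 26

26


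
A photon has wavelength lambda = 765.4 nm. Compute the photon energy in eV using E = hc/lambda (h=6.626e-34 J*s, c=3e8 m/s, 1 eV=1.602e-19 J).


E = hc / lambda
= (6.626e-34)(3e8) / (765.4e-9)
= 1.9878e-25 / 7.6540e-07
= 2.5971e-19 J
Converting to eV: 2.5971e-19 / 1.602e-19
= 1.6211 eV

1.6211


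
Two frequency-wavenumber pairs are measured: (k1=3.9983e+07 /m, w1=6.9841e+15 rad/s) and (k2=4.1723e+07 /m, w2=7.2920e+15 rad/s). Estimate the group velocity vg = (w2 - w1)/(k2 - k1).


vg = (w2 - w1) / (k2 - k1)
= (7.2920e+15 - 6.9841e+15) / (4.1723e+07 - 3.9983e+07)
= 3.0790e+14 / 1.7400e+06
= 1.7695e+08 m/s

1.7695e+08


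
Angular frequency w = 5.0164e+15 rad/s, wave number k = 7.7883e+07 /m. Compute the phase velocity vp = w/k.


vp = w / k
= 5.0164e+15 / 7.7883e+07
= 6.4409e+07 m/s

6.4409e+07


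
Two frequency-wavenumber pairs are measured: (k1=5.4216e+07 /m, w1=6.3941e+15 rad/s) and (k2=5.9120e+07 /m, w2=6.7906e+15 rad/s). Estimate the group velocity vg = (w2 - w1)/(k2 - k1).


vg = (w2 - w1) / (k2 - k1)
= (6.7906e+15 - 6.3941e+15) / (5.9120e+07 - 5.4216e+07)
= 3.9650e+14 / 4.9040e+06
= 8.0852e+07 m/s

8.0852e+07


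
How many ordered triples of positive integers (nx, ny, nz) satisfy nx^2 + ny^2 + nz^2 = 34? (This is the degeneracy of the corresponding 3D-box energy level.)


Enumerate all (nx, ny, nz) with nx^2 + ny^2 + nz^2 = 34:
(3,3,4)
(3,4,3)
(4,3,3)
Total degeneracy = 3

3


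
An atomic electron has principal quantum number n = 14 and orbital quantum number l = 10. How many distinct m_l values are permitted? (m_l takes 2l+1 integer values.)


m_l ranges from -l to +l in integer steps
So m_l goes from -10 to +10
Count = 2l + 1 = 2*10 + 1
= 21

21


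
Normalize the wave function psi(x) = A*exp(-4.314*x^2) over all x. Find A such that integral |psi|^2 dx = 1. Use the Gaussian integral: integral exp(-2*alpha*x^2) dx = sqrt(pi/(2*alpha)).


integral |psi|^2 dx = A^2 * sqrt(pi/(2*alpha)) = 1
A^2 = sqrt(2*alpha/pi)
= sqrt(2 * 4.314 / pi)
= 1.65722
A = sqrt(1.65722)
= 1.2873

1.2873


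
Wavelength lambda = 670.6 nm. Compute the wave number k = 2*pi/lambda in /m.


k = 2 * pi / lambda
= 6.2832 / (670.6e-9)
= 6.2832 / 6.7060e-07
= 9.3695e+06 /m

9.3695e+06


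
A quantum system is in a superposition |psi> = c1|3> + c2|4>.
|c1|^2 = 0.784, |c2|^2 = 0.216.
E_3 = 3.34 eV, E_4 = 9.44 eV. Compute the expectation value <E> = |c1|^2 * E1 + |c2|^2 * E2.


<E> = |c1|^2 * E1 + |c2|^2 * E2
= 0.784 * 3.34 + 0.216 * 9.44
= 2.6186 + 2.039
= 4.6576 eV

4.6576


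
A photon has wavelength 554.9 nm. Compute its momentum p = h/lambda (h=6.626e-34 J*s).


p = h / lambda
= 6.626e-34 / (554.9e-9)
= 6.626e-34 / 5.5490e-07
= 1.1941e-27 kg*m/s

1.1941e-27


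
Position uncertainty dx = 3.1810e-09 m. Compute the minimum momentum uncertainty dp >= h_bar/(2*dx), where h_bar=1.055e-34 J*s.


dp = h_bar / (2 * dx)
= 1.055e-34 / (2 * 3.1810e-09)
= 1.055e-34 / 6.3620e-09
= 1.6583e-26 kg*m/s

1.6583e-26


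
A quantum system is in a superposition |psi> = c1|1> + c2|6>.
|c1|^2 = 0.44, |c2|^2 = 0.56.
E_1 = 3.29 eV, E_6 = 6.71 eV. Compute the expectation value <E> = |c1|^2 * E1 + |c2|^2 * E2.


<E> = |c1|^2 * E1 + |c2|^2 * E2
= 0.44 * 3.29 + 0.56 * 6.71
= 1.4476 + 3.7576
= 5.2052 eV

5.2052


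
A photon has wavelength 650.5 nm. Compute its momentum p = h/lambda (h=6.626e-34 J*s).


p = h / lambda
= 6.626e-34 / (650.5e-9)
= 6.626e-34 / 6.5050e-07
= 1.0186e-27 kg*m/s

1.0186e-27


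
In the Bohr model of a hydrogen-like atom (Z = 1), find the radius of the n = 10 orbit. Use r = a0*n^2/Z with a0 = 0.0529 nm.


r = a0 * n^2 / Z
= 0.0529 * 10^2 / 1
= 0.0529 * 100 / 1
= 5.29 nm

5.29


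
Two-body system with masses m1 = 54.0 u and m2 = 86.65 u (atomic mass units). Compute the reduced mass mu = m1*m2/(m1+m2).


mu = m1 * m2 / (m1 + m2)
= 54.0 * 86.65 / (54.0 + 86.65)
= 4679.1 / 140.65
= 33.2677 u

33.2677


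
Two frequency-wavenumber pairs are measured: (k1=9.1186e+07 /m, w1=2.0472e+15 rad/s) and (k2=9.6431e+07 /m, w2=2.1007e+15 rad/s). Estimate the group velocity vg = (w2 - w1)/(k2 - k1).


vg = (w2 - w1) / (k2 - k1)
= (2.1007e+15 - 2.0472e+15) / (9.6431e+07 - 9.1186e+07)
= 5.3500e+13 / 5.2450e+06
= 1.0200e+07 m/s

1.0200e+07


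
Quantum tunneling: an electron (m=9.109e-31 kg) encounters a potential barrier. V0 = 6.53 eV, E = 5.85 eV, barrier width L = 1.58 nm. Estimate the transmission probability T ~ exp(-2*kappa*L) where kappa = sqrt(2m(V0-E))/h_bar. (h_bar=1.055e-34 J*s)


V0 - E = 0.68 eV = 1.0894e-19 J
kappa = sqrt(2 * m * (V0-E)) / h_bar
= sqrt(2 * 9.109e-31 * 1.0894e-19) / 1.055e-34
= 4.2226e+09 /m
2*kappa*L = 2 * 4.2226e+09 * 1.58e-9
= 13.3435
T = exp(-13.3435) = 1.603169e-06

1.603169e-06


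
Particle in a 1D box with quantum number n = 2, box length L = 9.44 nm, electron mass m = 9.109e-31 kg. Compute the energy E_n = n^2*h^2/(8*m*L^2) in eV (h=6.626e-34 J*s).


E = n^2 * h^2 / (8 * m * L^2)
= 2^2 * (6.626e-34)^2 / (8 * 9.109e-31 * (9.44e-9)^2)
= 4 * 4.3904e-67 / (8 * 9.109e-31 * 8.9114e-17)
= 2.7043e-21 J
= 0.0169 eV

0.0169


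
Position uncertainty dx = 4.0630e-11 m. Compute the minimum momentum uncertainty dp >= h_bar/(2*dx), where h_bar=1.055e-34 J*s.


dp = h_bar / (2 * dx)
= 1.055e-34 / (2 * 4.0630e-11)
= 1.055e-34 / 8.1260e-11
= 1.2983e-24 kg*m/s

1.2983e-24


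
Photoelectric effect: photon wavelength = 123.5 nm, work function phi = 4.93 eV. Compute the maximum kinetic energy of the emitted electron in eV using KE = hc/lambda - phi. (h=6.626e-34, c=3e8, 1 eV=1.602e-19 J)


E_photon = hc / lambda
= (6.626e-34)(3e8) / (123.5e-9)
= 1.6096e-18 J
= 10.0472 eV
KE = E_photon - phi
= 10.0472 - 4.93
= 5.1172 eV

5.1172


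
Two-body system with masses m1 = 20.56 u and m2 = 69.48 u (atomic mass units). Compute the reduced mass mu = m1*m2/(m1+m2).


mu = m1 * m2 / (m1 + m2)
= 20.56 * 69.48 / (20.56 + 69.48)
= 1428.5088 / 90.04
= 15.8653 u

15.8653


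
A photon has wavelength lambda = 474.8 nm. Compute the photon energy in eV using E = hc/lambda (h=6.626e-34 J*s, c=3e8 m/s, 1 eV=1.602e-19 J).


E = hc / lambda
= (6.626e-34)(3e8) / (474.8e-9)
= 1.9878e-25 / 4.7480e-07
= 4.1866e-19 J
Converting to eV: 4.1866e-19 / 1.602e-19
= 2.6134 eV

2.6134


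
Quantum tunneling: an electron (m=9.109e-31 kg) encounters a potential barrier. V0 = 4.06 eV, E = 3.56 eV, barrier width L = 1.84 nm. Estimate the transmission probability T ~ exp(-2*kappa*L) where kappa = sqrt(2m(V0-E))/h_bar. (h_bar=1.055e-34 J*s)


V0 - E = 0.5 eV = 8.0100e-20 J
kappa = sqrt(2 * m * (V0-E)) / h_bar
= sqrt(2 * 9.109e-31 * 8.0100e-20) / 1.055e-34
= 3.6209e+09 /m
2*kappa*L = 2 * 3.6209e+09 * 1.84e-9
= 13.3248
T = exp(-13.3248) = 1.633413e-06

1.633413e-06


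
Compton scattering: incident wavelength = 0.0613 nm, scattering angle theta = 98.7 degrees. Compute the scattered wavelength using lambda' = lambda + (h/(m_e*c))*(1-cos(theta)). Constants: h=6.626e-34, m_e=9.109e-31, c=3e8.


Compton wavelength: h/(m_e*c) = 2.4247e-12 m
d_lambda = 2.4247e-12 * (1 - cos(98.7 deg))
= 2.4247e-12 * 1.151261
= 2.7915e-12 m = 0.002791 nm
lambda' = 0.0613 + 0.002791
= 0.064091 nm

0.064091


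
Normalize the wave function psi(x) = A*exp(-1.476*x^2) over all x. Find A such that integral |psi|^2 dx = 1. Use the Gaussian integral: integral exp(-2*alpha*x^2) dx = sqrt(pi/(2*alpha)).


integral |psi|^2 dx = A^2 * sqrt(pi/(2*alpha)) = 1
A^2 = sqrt(2*alpha/pi)
= sqrt(2 * 1.476 / pi)
= 0.969356
A = sqrt(0.969356)
= 0.9846

0.9846


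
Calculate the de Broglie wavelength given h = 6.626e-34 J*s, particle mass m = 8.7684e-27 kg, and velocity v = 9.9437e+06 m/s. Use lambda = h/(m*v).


lambda = h / (m * v)
= 6.626e-34 / (8.7684e-27 * 9.9437e+06)
= 6.626e-34 / 8.7190e-20
= 7.5995e-15 m

7.5995e-15


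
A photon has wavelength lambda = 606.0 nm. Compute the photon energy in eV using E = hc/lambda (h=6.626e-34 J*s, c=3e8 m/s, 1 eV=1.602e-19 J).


E = hc / lambda
= (6.626e-34)(3e8) / (606.0e-9)
= 1.9878e-25 / 6.0600e-07
= 3.2802e-19 J
Converting to eV: 3.2802e-19 / 1.602e-19
= 2.0476 eV

2.0476


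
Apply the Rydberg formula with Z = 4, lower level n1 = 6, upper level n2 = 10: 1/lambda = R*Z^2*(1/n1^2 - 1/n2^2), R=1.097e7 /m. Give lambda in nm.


1/lambda = R * Z^2 * (1/n1^2 - 1/n2^2)
= 1.097e7 * 4^2 * (1/6^2 - 1/10^2)
= 1.097e7 * 16 * (0.027778 - 0.01)
= 3.1204e+06 /m
lambda = 1 / 3.1204e+06
= 320.4763 nm

320.4763


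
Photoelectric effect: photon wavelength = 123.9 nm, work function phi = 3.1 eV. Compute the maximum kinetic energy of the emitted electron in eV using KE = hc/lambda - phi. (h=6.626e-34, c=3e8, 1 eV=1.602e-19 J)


E_photon = hc / lambda
= (6.626e-34)(3e8) / (123.9e-9)
= 1.6044e-18 J
= 10.0147 eV
KE = E_photon - phi
= 10.0147 - 3.1
= 6.9147 eV

6.9147


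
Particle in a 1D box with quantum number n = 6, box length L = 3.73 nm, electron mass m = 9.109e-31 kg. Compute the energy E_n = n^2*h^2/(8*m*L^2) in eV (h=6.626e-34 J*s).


E = n^2 * h^2 / (8 * m * L^2)
= 6^2 * (6.626e-34)^2 / (8 * 9.109e-31 * (3.73e-9)^2)
= 36 * 4.3904e-67 / (8 * 9.109e-31 * 1.3913e-17)
= 1.5589e-19 J
= 0.9731 eV

0.9731


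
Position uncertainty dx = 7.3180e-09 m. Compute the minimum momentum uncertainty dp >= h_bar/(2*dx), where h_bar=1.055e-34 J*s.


dp = h_bar / (2 * dx)
= 1.055e-34 / (2 * 7.3180e-09)
= 1.055e-34 / 1.4636e-08
= 7.2083e-27 kg*m/s

7.2083e-27


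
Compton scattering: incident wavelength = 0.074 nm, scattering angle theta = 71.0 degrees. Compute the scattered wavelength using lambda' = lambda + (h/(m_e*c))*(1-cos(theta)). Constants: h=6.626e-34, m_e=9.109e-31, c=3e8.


Compton wavelength: h/(m_e*c) = 2.4247e-12 m
d_lambda = 2.4247e-12 * (1 - cos(71.0 deg))
= 2.4247e-12 * 0.674432
= 1.6353e-12 m = 0.001635 nm
lambda' = 0.074 + 0.001635
= 0.075635 nm

0.075635


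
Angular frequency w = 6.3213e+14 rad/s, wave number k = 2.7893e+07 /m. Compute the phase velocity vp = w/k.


vp = w / k
= 6.3213e+14 / 2.7893e+07
= 2.2663e+07 m/s

2.2663e+07


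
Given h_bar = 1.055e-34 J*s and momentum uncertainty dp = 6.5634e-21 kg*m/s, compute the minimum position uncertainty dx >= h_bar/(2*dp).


dx = h_bar / (2 * dp)
= 1.055e-34 / (2 * 6.5634e-21)
= 1.055e-34 / 1.3127e-20
= 8.0370e-15 m

8.0370e-15


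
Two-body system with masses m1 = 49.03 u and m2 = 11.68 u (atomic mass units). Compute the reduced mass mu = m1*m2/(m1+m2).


mu = m1 * m2 / (m1 + m2)
= 49.03 * 11.68 / (49.03 + 11.68)
= 572.6704 / 60.71
= 9.4329 u

9.4329


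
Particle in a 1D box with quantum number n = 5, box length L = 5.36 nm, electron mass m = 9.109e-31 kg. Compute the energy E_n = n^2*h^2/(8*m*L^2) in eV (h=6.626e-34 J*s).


E = n^2 * h^2 / (8 * m * L^2)
= 5^2 * (6.626e-34)^2 / (8 * 9.109e-31 * (5.36e-9)^2)
= 25 * 4.3904e-67 / (8 * 9.109e-31 * 2.8730e-17)
= 5.2427e-20 J
= 0.3273 eV

0.3273


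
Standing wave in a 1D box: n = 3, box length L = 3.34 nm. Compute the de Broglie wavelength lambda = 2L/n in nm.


lambda = 2L / n
= 2 * 3.34 / 3
= 6.68 / 3
= 2.2267 nm

2.2267


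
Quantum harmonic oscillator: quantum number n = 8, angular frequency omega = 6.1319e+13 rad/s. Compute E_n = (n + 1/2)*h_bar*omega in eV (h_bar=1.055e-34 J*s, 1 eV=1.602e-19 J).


E = (n + 1/2) * h_bar * omega
= (8 + 0.5) * 1.055e-34 * 6.1319e+13
= 8.5 * 6.4692e-21
= 5.4988e-20 J
= 0.3432 eV

0.3432


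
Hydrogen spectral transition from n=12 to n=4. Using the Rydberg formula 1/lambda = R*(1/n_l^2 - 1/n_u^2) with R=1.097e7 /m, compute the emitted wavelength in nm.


1/lambda = R * (1/n_l^2 - 1/n_u^2)
= 1.097e7 * (1/4^2 - 1/12^2)
= 1.097e7 * (0.0625 - 0.006944)
= 1.097e7 * 0.055556
= 6.0944e+05 /m
lambda = 1 / 6.0944e+05 = 1640.8387 nm

1640.8387


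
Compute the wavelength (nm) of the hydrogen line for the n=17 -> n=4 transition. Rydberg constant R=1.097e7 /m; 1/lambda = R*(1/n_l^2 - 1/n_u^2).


1/lambda = R * (1/n_l^2 - 1/n_u^2)
= 1.097e7 * (1/4^2 - 1/17^2)
= 1.097e7 * (0.0625 - 0.00346)
= 1.097e7 * 0.05904
= 6.4767e+05 /m
lambda = 1 / 6.4767e+05 = 1544.0045 nm

1544.0045


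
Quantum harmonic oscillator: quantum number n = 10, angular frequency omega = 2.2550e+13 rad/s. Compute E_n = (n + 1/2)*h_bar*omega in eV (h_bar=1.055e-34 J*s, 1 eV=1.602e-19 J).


E = (n + 1/2) * h_bar * omega
= (10 + 0.5) * 1.055e-34 * 2.2550e+13
= 10.5 * 2.3790e-21
= 2.4980e-20 J
= 0.1559 eV

0.1559


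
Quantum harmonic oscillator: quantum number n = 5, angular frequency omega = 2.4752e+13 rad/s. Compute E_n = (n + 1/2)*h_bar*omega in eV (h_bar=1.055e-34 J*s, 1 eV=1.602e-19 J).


E = (n + 1/2) * h_bar * omega
= (5 + 0.5) * 1.055e-34 * 2.4752e+13
= 5.5 * 2.6113e-21
= 1.4362e-20 J
= 0.0897 eV

0.0897


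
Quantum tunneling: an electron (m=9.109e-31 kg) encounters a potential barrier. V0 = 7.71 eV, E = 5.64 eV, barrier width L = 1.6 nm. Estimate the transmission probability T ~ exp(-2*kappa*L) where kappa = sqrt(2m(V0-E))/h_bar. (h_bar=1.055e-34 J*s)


V0 - E = 2.07 eV = 3.3161e-19 J
kappa = sqrt(2 * m * (V0-E)) / h_bar
= sqrt(2 * 9.109e-31 * 3.3161e-19) / 1.055e-34
= 7.3674e+09 /m
2*kappa*L = 2 * 7.3674e+09 * 1.6e-9
= 23.5757
T = exp(-23.5757) = 5.770463e-11

5.770463e-11


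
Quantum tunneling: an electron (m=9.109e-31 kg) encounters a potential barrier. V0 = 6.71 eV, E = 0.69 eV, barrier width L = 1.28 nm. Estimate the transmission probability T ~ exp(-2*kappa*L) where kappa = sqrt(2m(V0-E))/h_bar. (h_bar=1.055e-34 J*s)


V0 - E = 6.02 eV = 9.6440e-19 J
kappa = sqrt(2 * m * (V0-E)) / h_bar
= sqrt(2 * 9.109e-31 * 9.6440e-19) / 1.055e-34
= 1.2564e+10 /m
2*kappa*L = 2 * 1.2564e+10 * 1.28e-9
= 32.1638
T = exp(-32.1638) = 1.075076e-14

1.075076e-14


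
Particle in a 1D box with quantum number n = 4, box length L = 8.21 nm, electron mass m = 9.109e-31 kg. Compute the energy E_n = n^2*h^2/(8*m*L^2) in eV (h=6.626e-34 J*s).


E = n^2 * h^2 / (8 * m * L^2)
= 4^2 * (6.626e-34)^2 / (8 * 9.109e-31 * (8.21e-9)^2)
= 16 * 4.3904e-67 / (8 * 9.109e-31 * 6.7404e-17)
= 1.4301e-20 J
= 0.0893 eV

0.0893


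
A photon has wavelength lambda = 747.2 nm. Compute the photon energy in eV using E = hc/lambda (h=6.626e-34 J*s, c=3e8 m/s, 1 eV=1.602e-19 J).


E = hc / lambda
= (6.626e-34)(3e8) / (747.2e-9)
= 1.9878e-25 / 7.4720e-07
= 2.6603e-19 J
Converting to eV: 2.6603e-19 / 1.602e-19
= 1.6606 eV

1.6606


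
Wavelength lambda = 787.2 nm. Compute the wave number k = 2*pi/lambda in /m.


k = 2 * pi / lambda
= 6.2832 / (787.2e-9)
= 6.2832 / 7.8720e-07
= 7.9817e+06 /m

7.9817e+06


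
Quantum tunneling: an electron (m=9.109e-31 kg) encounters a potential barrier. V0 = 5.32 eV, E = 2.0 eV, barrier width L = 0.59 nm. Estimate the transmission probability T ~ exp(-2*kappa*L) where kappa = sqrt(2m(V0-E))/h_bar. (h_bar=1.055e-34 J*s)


V0 - E = 3.32 eV = 5.3186e-19 J
kappa = sqrt(2 * m * (V0-E)) / h_bar
= sqrt(2 * 9.109e-31 * 5.3186e-19) / 1.055e-34
= 9.3304e+09 /m
2*kappa*L = 2 * 9.3304e+09 * 0.59e-9
= 11.0098
T = exp(-11.0098) = 1.653850e-05

1.653850e-05


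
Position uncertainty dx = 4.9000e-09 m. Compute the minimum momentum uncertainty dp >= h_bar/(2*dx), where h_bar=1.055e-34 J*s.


dp = h_bar / (2 * dx)
= 1.055e-34 / (2 * 4.9000e-09)
= 1.055e-34 / 9.8000e-09
= 1.0765e-26 kg*m/s

1.0765e-26


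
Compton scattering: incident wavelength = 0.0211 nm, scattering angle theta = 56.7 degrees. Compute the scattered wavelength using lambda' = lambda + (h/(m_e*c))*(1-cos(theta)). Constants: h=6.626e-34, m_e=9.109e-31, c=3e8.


Compton wavelength: h/(m_e*c) = 2.4247e-12 m
d_lambda = 2.4247e-12 * (1 - cos(56.7 deg))
= 2.4247e-12 * 0.450977
= 1.0935e-12 m = 0.001093 nm
lambda' = 0.0211 + 0.001093
= 0.022193 nm

0.022193


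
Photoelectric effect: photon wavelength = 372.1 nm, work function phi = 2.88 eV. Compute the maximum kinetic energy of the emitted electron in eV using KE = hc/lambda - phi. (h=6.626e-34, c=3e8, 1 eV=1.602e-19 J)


E_photon = hc / lambda
= (6.626e-34)(3e8) / (372.1e-9)
= 5.3421e-19 J
= 3.3347 eV
KE = E_photon - phi
= 3.3347 - 2.88
= 0.4547 eV

0.4547


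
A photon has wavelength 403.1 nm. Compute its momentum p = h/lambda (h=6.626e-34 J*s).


p = h / lambda
= 6.626e-34 / (403.1e-9)
= 6.626e-34 / 4.0310e-07
= 1.6438e-27 kg*m/s

1.6438e-27


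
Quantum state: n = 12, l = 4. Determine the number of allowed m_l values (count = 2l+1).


m_l ranges from -l to +l in integer steps
So m_l goes from -4 to +4
Count = 2l + 1 = 2*4 + 1
= 9

9


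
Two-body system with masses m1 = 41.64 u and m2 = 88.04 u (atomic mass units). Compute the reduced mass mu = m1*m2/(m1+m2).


mu = m1 * m2 / (m1 + m2)
= 41.64 * 88.04 / (41.64 + 88.04)
= 3665.9856 / 129.68
= 28.2695 u

28.2695


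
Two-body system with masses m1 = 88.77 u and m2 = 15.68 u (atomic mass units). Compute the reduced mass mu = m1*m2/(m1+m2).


mu = m1 * m2 / (m1 + m2)
= 88.77 * 15.68 / (88.77 + 15.68)
= 1391.9136 / 104.45
= 13.3261 u

13.3261


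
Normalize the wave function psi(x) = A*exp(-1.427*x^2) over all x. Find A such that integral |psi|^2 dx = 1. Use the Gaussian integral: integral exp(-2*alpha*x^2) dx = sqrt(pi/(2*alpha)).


integral |psi|^2 dx = A^2 * sqrt(pi/(2*alpha)) = 1
A^2 = sqrt(2*alpha/pi)
= sqrt(2 * 1.427 / pi)
= 0.95313
A = sqrt(0.95313)
= 0.9763

0.9763


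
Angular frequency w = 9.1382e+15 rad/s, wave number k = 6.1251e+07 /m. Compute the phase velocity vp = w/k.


vp = w / k
= 9.1382e+15 / 6.1251e+07
= 1.4919e+08 m/s

1.4919e+08


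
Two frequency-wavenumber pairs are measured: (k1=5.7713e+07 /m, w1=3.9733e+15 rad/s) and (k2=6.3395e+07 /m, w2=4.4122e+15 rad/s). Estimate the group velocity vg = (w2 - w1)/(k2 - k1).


vg = (w2 - w1) / (k2 - k1)
= (4.4122e+15 - 3.9733e+15) / (6.3395e+07 - 5.7713e+07)
= 4.3890e+14 / 5.6820e+06
= 7.7244e+07 m/s

7.7244e+07


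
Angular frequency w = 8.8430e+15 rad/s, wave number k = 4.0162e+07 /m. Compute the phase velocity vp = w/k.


vp = w / k
= 8.8430e+15 / 4.0162e+07
= 2.2018e+08 m/s

2.2018e+08


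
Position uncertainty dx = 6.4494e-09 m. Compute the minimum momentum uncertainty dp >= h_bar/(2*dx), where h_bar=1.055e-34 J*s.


dp = h_bar / (2 * dx)
= 1.055e-34 / (2 * 6.4494e-09)
= 1.055e-34 / 1.2899e-08
= 8.1791e-27 kg*m/s

8.1791e-27


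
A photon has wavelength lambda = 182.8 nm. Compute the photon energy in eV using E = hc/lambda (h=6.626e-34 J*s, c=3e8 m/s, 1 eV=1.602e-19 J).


E = hc / lambda
= (6.626e-34)(3e8) / (182.8e-9)
= 1.9878e-25 / 1.8280e-07
= 1.0874e-18 J
Converting to eV: 1.0874e-18 / 1.602e-19
= 6.7879 eV

6.7879


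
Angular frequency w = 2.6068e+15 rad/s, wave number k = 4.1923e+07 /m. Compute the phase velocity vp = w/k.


vp = w / k
= 2.6068e+15 / 4.1923e+07
= 6.2181e+07 m/s

6.2181e+07


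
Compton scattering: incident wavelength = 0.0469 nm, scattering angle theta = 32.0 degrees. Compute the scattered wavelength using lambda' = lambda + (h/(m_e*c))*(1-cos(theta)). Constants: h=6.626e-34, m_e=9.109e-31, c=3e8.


Compton wavelength: h/(m_e*c) = 2.4247e-12 m
d_lambda = 2.4247e-12 * (1 - cos(32.0 deg))
= 2.4247e-12 * 0.151952
= 3.6844e-13 m = 0.000368 nm
lambda' = 0.0469 + 0.000368
= 0.047268 nm

0.047268


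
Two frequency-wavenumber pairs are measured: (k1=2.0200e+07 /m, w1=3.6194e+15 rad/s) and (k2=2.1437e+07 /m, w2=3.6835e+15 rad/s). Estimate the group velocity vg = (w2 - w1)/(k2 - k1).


vg = (w2 - w1) / (k2 - k1)
= (3.6835e+15 - 3.6194e+15) / (2.1437e+07 - 2.0200e+07)
= 6.4100e+13 / 1.2370e+06
= 5.1819e+07 m/s

5.1819e+07


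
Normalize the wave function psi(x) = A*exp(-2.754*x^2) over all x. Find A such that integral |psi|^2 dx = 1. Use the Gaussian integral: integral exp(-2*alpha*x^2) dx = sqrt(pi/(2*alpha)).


integral |psi|^2 dx = A^2 * sqrt(pi/(2*alpha)) = 1
A^2 = sqrt(2*alpha/pi)
= sqrt(2 * 2.754 / pi)
= 1.324104
A = sqrt(1.324104)
= 1.1507

1.1507


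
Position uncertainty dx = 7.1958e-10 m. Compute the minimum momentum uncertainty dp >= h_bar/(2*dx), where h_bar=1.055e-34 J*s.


dp = h_bar / (2 * dx)
= 1.055e-34 / (2 * 7.1958e-10)
= 1.055e-34 / 1.4392e-09
= 7.3307e-26 kg*m/s

7.3307e-26


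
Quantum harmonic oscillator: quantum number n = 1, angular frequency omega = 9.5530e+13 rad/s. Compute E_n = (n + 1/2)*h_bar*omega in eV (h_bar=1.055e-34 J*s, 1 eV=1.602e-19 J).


E = (n + 1/2) * h_bar * omega
= (1 + 0.5) * 1.055e-34 * 9.5530e+13
= 1.5 * 1.0078e-20
= 1.5118e-20 J
= 0.0944 eV

0.0944


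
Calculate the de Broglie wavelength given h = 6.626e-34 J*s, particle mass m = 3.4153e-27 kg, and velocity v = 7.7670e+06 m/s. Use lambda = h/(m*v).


lambda = h / (m * v)
= 6.626e-34 / (3.4153e-27 * 7.7670e+06)
= 6.626e-34 / 2.6527e-20
= 2.4979e-14 m

2.4979e-14


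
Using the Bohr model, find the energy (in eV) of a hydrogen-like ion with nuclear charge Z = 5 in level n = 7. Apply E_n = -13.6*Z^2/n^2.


E_n = -13.6 * Z^2 / n^2
= -13.6 * 5^2 / 7^2
= -13.6 * 25 / 49
= -6.9388 eV

-6.9388


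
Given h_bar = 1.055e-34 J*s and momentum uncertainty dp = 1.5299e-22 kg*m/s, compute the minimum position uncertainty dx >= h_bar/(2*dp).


dx = h_bar / (2 * dp)
= 1.055e-34 / (2 * 1.5299e-22)
= 1.055e-34 / 3.0598e-22
= 3.4479e-13 m

3.4479e-13


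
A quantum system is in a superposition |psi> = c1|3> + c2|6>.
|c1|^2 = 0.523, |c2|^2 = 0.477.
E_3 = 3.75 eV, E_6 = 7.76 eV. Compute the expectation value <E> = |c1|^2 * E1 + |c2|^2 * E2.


<E> = |c1|^2 * E1 + |c2|^2 * E2
= 0.523 * 3.75 + 0.477 * 7.76
= 1.9613 + 3.7015
= 5.6628 eV

5.6628


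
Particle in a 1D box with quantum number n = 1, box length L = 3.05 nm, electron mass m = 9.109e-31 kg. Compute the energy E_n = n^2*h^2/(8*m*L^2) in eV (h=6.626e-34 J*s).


E = n^2 * h^2 / (8 * m * L^2)
= 1^2 * (6.626e-34)^2 / (8 * 9.109e-31 * (3.05e-9)^2)
= 1 * 4.3904e-67 / (8 * 9.109e-31 * 9.3025e-18)
= 6.4765e-21 J
= 0.0404 eV

0.0404


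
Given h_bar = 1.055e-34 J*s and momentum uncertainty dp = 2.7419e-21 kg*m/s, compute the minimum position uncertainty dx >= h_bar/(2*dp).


dx = h_bar / (2 * dp)
= 1.055e-34 / (2 * 2.7419e-21)
= 1.055e-34 / 5.4838e-21
= 1.9238e-14 m

1.9238e-14


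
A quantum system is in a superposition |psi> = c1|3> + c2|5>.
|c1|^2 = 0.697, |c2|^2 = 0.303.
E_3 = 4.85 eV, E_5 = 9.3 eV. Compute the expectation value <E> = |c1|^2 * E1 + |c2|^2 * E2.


<E> = |c1|^2 * E1 + |c2|^2 * E2
= 0.697 * 4.85 + 0.303 * 9.3
= 3.3804 + 2.8179
= 6.1983 eV

6.1983


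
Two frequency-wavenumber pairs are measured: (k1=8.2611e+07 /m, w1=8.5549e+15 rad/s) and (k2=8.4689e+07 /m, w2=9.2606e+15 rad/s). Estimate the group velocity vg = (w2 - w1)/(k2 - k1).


vg = (w2 - w1) / (k2 - k1)
= (9.2606e+15 - 8.5549e+15) / (8.4689e+07 - 8.2611e+07)
= 7.0570e+14 / 2.0780e+06
= 3.3961e+08 m/s

3.3961e+08


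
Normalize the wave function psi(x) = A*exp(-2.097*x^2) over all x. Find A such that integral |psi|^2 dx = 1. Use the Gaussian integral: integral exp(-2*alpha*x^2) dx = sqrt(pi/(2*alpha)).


integral |psi|^2 dx = A^2 * sqrt(pi/(2*alpha)) = 1
A^2 = sqrt(2*alpha/pi)
= sqrt(2 * 2.097 / pi)
= 1.155418
A = sqrt(1.155418)
= 1.0749

1.0749


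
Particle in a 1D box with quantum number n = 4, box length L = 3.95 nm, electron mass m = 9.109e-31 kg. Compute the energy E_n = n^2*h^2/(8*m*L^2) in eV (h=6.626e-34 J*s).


E = n^2 * h^2 / (8 * m * L^2)
= 4^2 * (6.626e-34)^2 / (8 * 9.109e-31 * (3.95e-9)^2)
= 16 * 4.3904e-67 / (8 * 9.109e-31 * 1.5603e-17)
= 6.1783e-20 J
= 0.3857 eV

0.3857


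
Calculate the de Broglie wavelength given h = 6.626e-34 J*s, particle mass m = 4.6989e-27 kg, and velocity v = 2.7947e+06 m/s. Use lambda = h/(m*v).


lambda = h / (m * v)
= 6.626e-34 / (4.6989e-27 * 2.7947e+06)
= 6.626e-34 / 1.3132e-20
= 5.0457e-14 m

5.0457e-14


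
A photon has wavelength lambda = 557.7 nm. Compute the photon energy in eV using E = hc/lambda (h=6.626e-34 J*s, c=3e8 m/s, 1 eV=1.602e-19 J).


E = hc / lambda
= (6.626e-34)(3e8) / (557.7e-9)
= 1.9878e-25 / 5.5770e-07
= 3.5643e-19 J
Converting to eV: 3.5643e-19 / 1.602e-19
= 2.2249 eV

2.2249


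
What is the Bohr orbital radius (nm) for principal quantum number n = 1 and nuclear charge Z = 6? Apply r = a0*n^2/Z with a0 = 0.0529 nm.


r = a0 * n^2 / Z
= 0.0529 * 1^2 / 6
= 0.0529 * 1 / 6
= 0.0088 nm

0.0088


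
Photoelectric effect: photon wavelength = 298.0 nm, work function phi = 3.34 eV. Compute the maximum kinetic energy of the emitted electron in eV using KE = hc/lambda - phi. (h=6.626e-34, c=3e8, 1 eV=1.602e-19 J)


E_photon = hc / lambda
= (6.626e-34)(3e8) / (298.0e-9)
= 6.6705e-19 J
= 4.1638 eV
KE = E_photon - phi
= 4.1638 - 3.34
= 0.8238 eV

0.8238


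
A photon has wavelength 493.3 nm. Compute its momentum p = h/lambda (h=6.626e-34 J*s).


p = h / lambda
= 6.626e-34 / (493.3e-9)
= 6.626e-34 / 4.9330e-07
= 1.3432e-27 kg*m/s

1.3432e-27


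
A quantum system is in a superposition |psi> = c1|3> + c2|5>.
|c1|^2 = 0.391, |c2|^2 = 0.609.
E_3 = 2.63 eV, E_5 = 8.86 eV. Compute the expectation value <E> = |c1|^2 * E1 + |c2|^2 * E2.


<E> = |c1|^2 * E1 + |c2|^2 * E2
= 0.391 * 2.63 + 0.609 * 8.86
= 1.0283 + 5.3957
= 6.4241 eV

6.4241


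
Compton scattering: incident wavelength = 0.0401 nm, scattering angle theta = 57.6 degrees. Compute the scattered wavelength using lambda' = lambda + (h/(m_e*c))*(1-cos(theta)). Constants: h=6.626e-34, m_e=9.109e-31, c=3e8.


Compton wavelength: h/(m_e*c) = 2.4247e-12 m
d_lambda = 2.4247e-12 * (1 - cos(57.6 deg))
= 2.4247e-12 * 0.464173
= 1.1255e-12 m = 0.001125 nm
lambda' = 0.0401 + 0.001125
= 0.041225 nm

0.041225


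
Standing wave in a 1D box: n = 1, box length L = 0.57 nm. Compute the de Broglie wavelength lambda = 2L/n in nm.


lambda = 2L / n
= 2 * 0.57 / 1
= 1.14 / 1
= 1.14 nm

1.14


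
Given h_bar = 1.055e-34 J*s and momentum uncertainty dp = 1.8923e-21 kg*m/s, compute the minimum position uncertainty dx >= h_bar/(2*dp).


dx = h_bar / (2 * dp)
= 1.055e-34 / (2 * 1.8923e-21)
= 1.055e-34 / 3.7846e-21
= 2.7876e-14 m

2.7876e-14


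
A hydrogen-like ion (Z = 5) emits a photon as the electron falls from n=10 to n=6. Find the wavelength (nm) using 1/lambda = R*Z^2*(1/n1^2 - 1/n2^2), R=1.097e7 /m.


1/lambda = R * Z^2 * (1/n1^2 - 1/n2^2)
= 1.097e7 * 5^2 * (1/6^2 - 1/10^2)
= 1.097e7 * 25 * (0.027778 - 0.01)
= 4.8756e+06 /m
lambda = 1 / 4.8756e+06
= 205.1048 nm

205.1048


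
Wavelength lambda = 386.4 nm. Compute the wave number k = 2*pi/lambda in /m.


k = 2 * pi / lambda
= 6.2832 / (386.4e-9)
= 6.2832 / 3.8640e-07
= 1.6261e+07 /m

1.6261e+07


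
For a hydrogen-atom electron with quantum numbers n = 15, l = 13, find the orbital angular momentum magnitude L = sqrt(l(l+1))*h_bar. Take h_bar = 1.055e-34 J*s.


L = sqrt(l*(l+1)) * h_bar
= sqrt(13 * 14) * 1.055e-34
= sqrt(182) * 1.055e-34
= 13.4907 * 1.055e-34
= 1.4233e-33 J*s

1.4233e-33


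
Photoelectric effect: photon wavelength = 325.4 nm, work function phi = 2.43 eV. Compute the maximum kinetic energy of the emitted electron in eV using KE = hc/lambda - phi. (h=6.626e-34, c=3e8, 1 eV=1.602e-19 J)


E_photon = hc / lambda
= (6.626e-34)(3e8) / (325.4e-9)
= 6.1088e-19 J
= 3.8132 eV
KE = E_photon - phi
= 3.8132 - 2.43
= 1.3832 eV

1.3832


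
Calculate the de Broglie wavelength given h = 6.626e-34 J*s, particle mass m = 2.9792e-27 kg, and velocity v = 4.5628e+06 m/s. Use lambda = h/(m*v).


lambda = h / (m * v)
= 6.626e-34 / (2.9792e-27 * 4.5628e+06)
= 6.626e-34 / 1.3593e-20
= 4.8744e-14 m

4.8744e-14


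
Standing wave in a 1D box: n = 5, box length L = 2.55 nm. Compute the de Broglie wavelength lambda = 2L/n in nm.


lambda = 2L / n
= 2 * 2.55 / 5
= 5.1 / 5
= 1.02 nm

1.02


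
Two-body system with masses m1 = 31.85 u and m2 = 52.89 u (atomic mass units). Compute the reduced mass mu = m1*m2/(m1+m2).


mu = m1 * m2 / (m1 + m2)
= 31.85 * 52.89 / (31.85 + 52.89)
= 1684.5465 / 84.74
= 19.879 u

19.879


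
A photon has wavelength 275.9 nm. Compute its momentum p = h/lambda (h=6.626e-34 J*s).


p = h / lambda
= 6.626e-34 / (275.9e-9)
= 6.626e-34 / 2.7590e-07
= 2.4016e-27 kg*m/s

2.4016e-27


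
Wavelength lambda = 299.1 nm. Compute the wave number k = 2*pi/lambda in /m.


k = 2 * pi / lambda
= 6.2832 / (299.1e-9)
= 6.2832 / 2.9910e-07
= 2.1007e+07 /m

2.1007e+07


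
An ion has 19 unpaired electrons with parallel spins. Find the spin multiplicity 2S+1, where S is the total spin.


Total spin S = N * (1/2) = 19 * 0.5 = 9.5
Spin multiplicity = 2S + 1
= 2 * 9.5 + 1
= 20

20


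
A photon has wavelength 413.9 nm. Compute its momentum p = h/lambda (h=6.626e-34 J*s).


p = h / lambda
= 6.626e-34 / (413.9e-9)
= 6.626e-34 / 4.1390e-07
= 1.6009e-27 kg*m/s

1.6009e-27


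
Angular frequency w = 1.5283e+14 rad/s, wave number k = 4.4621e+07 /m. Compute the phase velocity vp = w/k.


vp = w / k
= 1.5283e+14 / 4.4621e+07
= 3.4251e+06 m/s

3.4251e+06


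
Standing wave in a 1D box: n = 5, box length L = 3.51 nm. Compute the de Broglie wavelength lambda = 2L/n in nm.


lambda = 2L / n
= 2 * 3.51 / 5
= 7.02 / 5
= 1.404 nm

1.404


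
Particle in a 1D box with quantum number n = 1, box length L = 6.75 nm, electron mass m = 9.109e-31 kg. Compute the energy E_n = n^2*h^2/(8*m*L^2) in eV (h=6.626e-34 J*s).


E = n^2 * h^2 / (8 * m * L^2)
= 1^2 * (6.626e-34)^2 / (8 * 9.109e-31 * (6.75e-9)^2)
= 1 * 4.3904e-67 / (8 * 9.109e-31 * 4.5563e-17)
= 1.3223e-21 J
= 0.0083 eV

0.0083


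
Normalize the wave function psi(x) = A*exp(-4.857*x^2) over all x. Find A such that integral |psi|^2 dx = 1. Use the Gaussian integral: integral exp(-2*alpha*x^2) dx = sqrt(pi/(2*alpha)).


integral |psi|^2 dx = A^2 * sqrt(pi/(2*alpha)) = 1
A^2 = sqrt(2*alpha/pi)
= sqrt(2 * 4.857 / pi)
= 1.758426
A = sqrt(1.758426)
= 1.3261

1.3261


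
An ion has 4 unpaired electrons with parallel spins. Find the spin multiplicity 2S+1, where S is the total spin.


Total spin S = N * (1/2) = 4 * 0.5 = 2.0
Spin multiplicity = 2S + 1
= 2 * 2.0 + 1
= 5

5


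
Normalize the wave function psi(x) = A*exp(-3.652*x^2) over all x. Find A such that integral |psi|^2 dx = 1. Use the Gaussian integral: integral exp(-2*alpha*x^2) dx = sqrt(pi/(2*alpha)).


integral |psi|^2 dx = A^2 * sqrt(pi/(2*alpha)) = 1
A^2 = sqrt(2*alpha/pi)
= sqrt(2 * 3.652 / pi)
= 1.524774
A = sqrt(1.524774)
= 1.2348

1.2348


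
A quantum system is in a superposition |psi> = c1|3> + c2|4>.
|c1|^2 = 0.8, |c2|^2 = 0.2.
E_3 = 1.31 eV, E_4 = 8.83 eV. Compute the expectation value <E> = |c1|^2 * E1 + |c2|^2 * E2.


<E> = |c1|^2 * E1 + |c2|^2 * E2
= 0.8 * 1.31 + 0.2 * 8.83
= 1.048 + 1.766
= 2.814 eV

2.814


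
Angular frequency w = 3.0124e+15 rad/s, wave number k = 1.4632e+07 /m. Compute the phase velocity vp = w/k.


vp = w / k
= 3.0124e+15 / 1.4632e+07
= 2.0588e+08 m/s

2.0588e+08


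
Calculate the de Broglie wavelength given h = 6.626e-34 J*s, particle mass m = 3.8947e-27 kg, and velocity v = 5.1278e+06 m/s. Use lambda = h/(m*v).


lambda = h / (m * v)
= 6.626e-34 / (3.8947e-27 * 5.1278e+06)
= 6.626e-34 / 1.9971e-20
= 3.3178e-14 m

3.3178e-14


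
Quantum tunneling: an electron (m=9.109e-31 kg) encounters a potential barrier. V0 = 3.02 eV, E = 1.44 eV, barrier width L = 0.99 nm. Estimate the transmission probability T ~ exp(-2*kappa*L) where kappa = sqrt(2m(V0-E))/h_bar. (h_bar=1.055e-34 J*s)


V0 - E = 1.58 eV = 2.5312e-19 J
kappa = sqrt(2 * m * (V0-E)) / h_bar
= sqrt(2 * 9.109e-31 * 2.5312e-19) / 1.055e-34
= 6.4366e+09 /m
2*kappa*L = 2 * 6.4366e+09 * 0.99e-9
= 12.7445
T = exp(-12.7445) = 2.918321e-06

2.918321e-06


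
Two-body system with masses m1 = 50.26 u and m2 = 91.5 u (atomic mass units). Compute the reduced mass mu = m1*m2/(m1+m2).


mu = m1 * m2 / (m1 + m2)
= 50.26 * 91.5 / (50.26 + 91.5)
= 4598.79 / 141.76
= 32.4407 u

32.4407


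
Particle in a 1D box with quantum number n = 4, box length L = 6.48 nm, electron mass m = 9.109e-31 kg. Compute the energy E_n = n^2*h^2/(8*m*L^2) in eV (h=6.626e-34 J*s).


E = n^2 * h^2 / (8 * m * L^2)
= 4^2 * (6.626e-34)^2 / (8 * 9.109e-31 * (6.48e-9)^2)
= 16 * 4.3904e-67 / (8 * 9.109e-31 * 4.1990e-17)
= 2.2957e-20 J
= 0.1433 eV

0.1433


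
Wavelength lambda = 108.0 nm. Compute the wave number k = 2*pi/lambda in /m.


k = 2 * pi / lambda
= 6.2832 / (108.0e-9)
= 6.2832 / 1.0800e-07
= 5.8178e+07 /m

5.8178e+07


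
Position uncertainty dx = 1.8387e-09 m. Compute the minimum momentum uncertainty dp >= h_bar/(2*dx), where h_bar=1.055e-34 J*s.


dp = h_bar / (2 * dx)
= 1.055e-34 / (2 * 1.8387e-09)
= 1.055e-34 / 3.6774e-09
= 2.8689e-26 kg*m/s

2.8689e-26


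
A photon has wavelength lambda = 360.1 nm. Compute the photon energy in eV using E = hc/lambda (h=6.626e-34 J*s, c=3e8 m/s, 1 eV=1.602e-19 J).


E = hc / lambda
= (6.626e-34)(3e8) / (360.1e-9)
= 1.9878e-25 / 3.6010e-07
= 5.5201e-19 J
Converting to eV: 5.5201e-19 / 1.602e-19
= 3.4458 eV

3.4458


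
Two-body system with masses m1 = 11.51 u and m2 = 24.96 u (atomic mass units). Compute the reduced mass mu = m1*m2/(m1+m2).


mu = m1 * m2 / (m1 + m2)
= 11.51 * 24.96 / (11.51 + 24.96)
= 287.2896 / 36.47
= 7.8774 u

7.8774


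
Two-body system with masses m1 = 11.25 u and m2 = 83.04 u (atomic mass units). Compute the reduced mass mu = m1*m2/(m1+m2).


mu = m1 * m2 / (m1 + m2)
= 11.25 * 83.04 / (11.25 + 83.04)
= 934.2 / 94.29
= 9.9077 u

9.9077


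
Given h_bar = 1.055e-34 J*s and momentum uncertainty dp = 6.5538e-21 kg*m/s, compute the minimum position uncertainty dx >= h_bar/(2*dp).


dx = h_bar / (2 * dp)
= 1.055e-34 / (2 * 6.5538e-21)
= 1.055e-34 / 1.3108e-20
= 8.0488e-15 m

8.0488e-15


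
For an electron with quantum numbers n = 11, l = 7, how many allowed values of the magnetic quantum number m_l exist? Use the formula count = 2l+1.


m_l ranges from -l to +l in integer steps
So m_l goes from -7 to +7
Count = 2l + 1 = 2*7 + 1
= 15

15


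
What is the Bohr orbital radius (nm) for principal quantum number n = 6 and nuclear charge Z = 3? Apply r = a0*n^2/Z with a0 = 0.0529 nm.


r = a0 * n^2 / Z
= 0.0529 * 6^2 / 3
= 0.0529 * 36 / 3
= 0.6348 nm

0.6348


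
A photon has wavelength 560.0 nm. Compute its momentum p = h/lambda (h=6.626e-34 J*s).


p = h / lambda
= 6.626e-34 / (560.0e-9)
= 6.626e-34 / 5.6000e-07
= 1.1832e-27 kg*m/s

1.1832e-27


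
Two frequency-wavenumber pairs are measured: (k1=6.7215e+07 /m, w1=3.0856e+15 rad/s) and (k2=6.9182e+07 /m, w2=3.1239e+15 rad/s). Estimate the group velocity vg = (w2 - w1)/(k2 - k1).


vg = (w2 - w1) / (k2 - k1)
= (3.1239e+15 - 3.0856e+15) / (6.9182e+07 - 6.7215e+07)
= 3.8300e+13 / 1.9670e+06
= 1.9471e+07 m/s

1.9471e+07


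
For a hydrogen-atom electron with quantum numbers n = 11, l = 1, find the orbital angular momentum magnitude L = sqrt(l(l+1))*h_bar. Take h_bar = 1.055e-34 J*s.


L = sqrt(l*(l+1)) * h_bar
= sqrt(1 * 2) * 1.055e-34
= sqrt(2) * 1.055e-34
= 1.4142 * 1.055e-34
= 1.4920e-34 J*s

1.4920e-34


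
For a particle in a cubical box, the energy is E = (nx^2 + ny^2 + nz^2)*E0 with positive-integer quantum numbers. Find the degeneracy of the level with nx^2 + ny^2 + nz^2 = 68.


Enumerate all (nx, ny, nz) with nx^2 + ny^2 + nz^2 = 68:
(4,4,6)
(4,6,4)
(6,4,4)
Total degeneracy = 3

3


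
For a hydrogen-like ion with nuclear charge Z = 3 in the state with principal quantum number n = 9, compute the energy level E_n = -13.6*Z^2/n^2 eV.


E_n = -13.6 * Z^2 / n^2
= -13.6 * 3^2 / 9^2
= -13.6 * 9 / 81
= -1.5111 eV

-1.5111
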